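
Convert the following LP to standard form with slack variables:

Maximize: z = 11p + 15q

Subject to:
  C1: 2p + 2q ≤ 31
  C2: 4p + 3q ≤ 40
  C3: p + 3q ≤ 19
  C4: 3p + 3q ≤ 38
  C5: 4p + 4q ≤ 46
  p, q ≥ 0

max z = 11p + 15q

s.t.
  2p + 2q + s1 = 31
  4p + 3q + s2 = 40
  p + 3q + s3 = 19
  3p + 3q + s4 = 38
  4p + 4q + s5 = 46
  p, q, s1, s2, s3, s4, s5 ≥ 0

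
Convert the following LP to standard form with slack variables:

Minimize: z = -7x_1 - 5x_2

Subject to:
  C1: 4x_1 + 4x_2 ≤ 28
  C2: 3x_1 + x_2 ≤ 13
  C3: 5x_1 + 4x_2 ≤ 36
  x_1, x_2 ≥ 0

min z = -7x_1 - 5x_2

s.t.
  4x_1 + 4x_2 + s1 = 28
  3x_1 + x_2 + s2 = 13
  5x_1 + 4x_2 + s3 = 36
  x_1, x_2, s1, s2, s3 ≥ 0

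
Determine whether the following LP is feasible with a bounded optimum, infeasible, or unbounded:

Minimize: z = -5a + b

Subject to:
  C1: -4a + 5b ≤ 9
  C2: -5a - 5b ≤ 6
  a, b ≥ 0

Unbounded (objective can decrease without bound)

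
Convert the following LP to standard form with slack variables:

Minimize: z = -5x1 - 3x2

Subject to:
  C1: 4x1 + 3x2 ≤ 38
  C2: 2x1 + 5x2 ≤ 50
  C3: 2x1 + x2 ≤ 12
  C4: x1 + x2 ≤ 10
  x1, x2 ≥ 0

min z = -5x1 - 3x2

s.t.
  4x1 + 3x2 + s1 = 38
  2x1 + 5x2 + s2 = 50
  2x1 + x2 + s3 = 12
  x1 + x2 + s4 = 10
  x1, x2, s1, s2, s3, s4 ≥ 0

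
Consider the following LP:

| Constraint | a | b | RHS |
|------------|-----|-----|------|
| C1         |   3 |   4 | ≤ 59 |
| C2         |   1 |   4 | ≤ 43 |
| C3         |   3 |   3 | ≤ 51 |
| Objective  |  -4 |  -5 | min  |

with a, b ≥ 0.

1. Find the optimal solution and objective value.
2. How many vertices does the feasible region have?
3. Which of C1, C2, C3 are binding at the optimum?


1. a = 9, b = 8, z = -76
2. 5
3. C1, C3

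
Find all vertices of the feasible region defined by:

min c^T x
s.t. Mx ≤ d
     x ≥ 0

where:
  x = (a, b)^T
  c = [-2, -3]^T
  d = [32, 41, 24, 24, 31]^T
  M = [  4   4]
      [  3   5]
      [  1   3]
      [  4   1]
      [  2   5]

(0, 0), (6, 0), (5.333, 2.667), (3, 5), (0, 6.2)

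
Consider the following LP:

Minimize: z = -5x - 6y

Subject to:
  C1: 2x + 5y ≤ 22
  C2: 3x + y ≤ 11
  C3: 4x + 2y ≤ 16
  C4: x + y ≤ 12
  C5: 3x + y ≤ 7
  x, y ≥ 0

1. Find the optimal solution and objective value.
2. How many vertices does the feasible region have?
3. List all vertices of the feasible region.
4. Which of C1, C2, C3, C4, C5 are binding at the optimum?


1. x = 1, y = 4, z = -29
2. 4
3. (0, 0), (2.333, 0), (1, 4), (0, 4.4)
4. C1, C5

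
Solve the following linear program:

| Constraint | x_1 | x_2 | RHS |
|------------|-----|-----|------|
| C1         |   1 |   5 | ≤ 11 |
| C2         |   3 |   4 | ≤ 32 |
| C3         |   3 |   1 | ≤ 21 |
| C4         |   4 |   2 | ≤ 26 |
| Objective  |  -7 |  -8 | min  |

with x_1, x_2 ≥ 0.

Evaluate the objective at each vertex of the feasible region:
  z(0, 0) = 0
  z(6.5, 0) = -45.5
  z(6, 1) = -50  ←
  z(0, 2.2) = -17.6
The minimum is at x_1 = 6, x_2 = 1.

x_1 = 6, x_2 = 1, z = -50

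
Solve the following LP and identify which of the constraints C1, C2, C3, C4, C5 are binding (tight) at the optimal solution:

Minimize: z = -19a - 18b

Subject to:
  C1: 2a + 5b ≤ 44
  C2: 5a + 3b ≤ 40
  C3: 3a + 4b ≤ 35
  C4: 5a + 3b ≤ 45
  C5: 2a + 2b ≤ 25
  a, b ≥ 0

At a = 5, b = 5, compute slack b - a·x for each constraint:
  C1: 44 − 35 = 9  (slack)
  C2: 40 − 40 = 0  (binding)
  C3: 35 − 35 = 0  (binding)
  C4: 45 − 40 = 5  (slack)
  C5: 25 − 20 = 5  (slack)

Optimal: a = 5, b = 5
Binding: C2, C3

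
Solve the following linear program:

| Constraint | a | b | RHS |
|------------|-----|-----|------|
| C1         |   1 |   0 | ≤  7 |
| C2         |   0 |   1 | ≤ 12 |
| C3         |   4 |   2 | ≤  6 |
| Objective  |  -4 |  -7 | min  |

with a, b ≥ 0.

Evaluate the objective at each vertex of the feasible region:
  z(0, 0) = 0
  z(1.5, 0) = -6
  z(0, 3) = -21  ←
The minimum is at a = 0, b = 3.

a = 0, b = 3, z = -21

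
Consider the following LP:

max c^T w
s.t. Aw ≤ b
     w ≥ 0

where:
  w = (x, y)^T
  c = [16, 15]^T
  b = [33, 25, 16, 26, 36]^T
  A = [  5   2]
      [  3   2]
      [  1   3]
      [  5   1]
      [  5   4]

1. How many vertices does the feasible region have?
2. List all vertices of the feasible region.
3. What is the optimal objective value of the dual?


1. 5
2. (0, 0), (5.2, 0), (4.533, 3.333), (4, 4), (0, 5.333)
3. 124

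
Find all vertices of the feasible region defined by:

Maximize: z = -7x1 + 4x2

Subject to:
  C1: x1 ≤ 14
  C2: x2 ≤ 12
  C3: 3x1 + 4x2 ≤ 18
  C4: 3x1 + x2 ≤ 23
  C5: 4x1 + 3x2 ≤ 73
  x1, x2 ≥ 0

(0, 0), (6, 0), (0, 4.5)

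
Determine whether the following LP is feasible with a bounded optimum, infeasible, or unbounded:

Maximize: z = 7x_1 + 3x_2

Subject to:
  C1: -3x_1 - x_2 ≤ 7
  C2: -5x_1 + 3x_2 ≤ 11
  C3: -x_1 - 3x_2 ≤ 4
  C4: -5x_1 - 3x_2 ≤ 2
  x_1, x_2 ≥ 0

Unbounded (objective can increase without bound)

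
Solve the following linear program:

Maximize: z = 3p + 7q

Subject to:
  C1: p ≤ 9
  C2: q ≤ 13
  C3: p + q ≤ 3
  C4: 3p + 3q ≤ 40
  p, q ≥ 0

Evaluate the objective at each vertex of the feasible region:
  z(0, 0) = 0
  z(3, 0) = 9
  z(0, 3) = 21  ←
The maximum is at p = 0, q = 3.

p = 0, q = 3, z = 21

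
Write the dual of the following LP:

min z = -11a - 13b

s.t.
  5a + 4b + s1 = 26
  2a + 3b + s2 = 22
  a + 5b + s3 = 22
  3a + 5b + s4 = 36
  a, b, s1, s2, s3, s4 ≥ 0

Primal min cᵀx s.t. Ax ≤ b, x ≥ 0  →  Dual max −bᵀy s.t. Aᵀy ≥ −c, y ≥ 0.

Maximize: z = -26y1 - 22y2 - 22y3 - 36y4

Subject to:
  5y1 + 2y2 + y3 + 3y4 ≥ 11
  4y1 + 3y2 + 5y3 + 5y4 ≥ 13
  y1, y2, y3, y4 ≥ 0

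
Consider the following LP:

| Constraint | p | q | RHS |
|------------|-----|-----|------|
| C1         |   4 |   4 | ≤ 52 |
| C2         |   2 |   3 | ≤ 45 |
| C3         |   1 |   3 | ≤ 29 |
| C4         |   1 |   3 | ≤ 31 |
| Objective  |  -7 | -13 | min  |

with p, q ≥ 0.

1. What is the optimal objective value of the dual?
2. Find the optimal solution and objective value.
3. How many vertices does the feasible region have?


1. -139
2. p = 5, q = 8, z = -139
3. 4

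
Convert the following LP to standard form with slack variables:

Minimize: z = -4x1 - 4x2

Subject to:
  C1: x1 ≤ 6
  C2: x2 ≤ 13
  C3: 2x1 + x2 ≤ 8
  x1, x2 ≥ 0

min z = -4x1 - 4x2

s.t.
  x1 + s1 = 6
  x2 + s2 = 13
  2x1 + x2 + s3 = 8
  x1, x2, s1, s2, s3 ≥ 0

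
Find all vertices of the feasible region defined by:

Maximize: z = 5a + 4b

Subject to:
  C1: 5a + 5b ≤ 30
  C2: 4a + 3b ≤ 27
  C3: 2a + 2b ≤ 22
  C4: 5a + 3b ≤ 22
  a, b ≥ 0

(0, 0), (4.4, 0), (2, 4), (0, 6)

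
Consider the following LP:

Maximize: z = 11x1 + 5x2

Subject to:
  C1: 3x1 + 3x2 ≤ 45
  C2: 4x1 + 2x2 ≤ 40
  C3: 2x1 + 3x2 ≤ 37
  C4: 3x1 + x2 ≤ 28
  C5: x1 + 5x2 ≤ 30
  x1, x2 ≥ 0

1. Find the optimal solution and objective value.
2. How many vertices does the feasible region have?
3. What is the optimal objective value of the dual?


1. x1 = 8, x2 = 4, z = 108
2. 5
3. 108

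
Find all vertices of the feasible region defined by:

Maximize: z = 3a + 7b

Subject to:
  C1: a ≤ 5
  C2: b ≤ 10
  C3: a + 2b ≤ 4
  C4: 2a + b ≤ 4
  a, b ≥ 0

(0, 0), (2, 0), (1.333, 1.333), (0, 2)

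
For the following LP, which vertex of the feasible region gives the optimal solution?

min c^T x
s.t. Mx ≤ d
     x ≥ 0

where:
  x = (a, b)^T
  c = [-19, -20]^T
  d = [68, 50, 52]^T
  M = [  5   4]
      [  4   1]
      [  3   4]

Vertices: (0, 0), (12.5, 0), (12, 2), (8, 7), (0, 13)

Evaluate the objective at each vertex of the feasible region:
  z(0, 0) = 0
  z(12.5, 0) = -237.5
  z(12, 2) = -268
  z(8, 7) = -292  ←
  z(0, 13) = -260
The minimum is at a = 8, b = 7.

(8, 7)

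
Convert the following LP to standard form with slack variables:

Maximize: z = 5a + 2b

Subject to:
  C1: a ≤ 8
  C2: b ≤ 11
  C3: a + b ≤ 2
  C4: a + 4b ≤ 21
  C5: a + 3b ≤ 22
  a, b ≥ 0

max z = 5a + 2b

s.t.
  a + s1 = 8
  b + s2 = 11
  a + b + s3 = 2
  a + 4b + s4 = 21
  a + 3b + s5 = 22
  a, b, s1, s2, s3, s4, s5 ≥ 0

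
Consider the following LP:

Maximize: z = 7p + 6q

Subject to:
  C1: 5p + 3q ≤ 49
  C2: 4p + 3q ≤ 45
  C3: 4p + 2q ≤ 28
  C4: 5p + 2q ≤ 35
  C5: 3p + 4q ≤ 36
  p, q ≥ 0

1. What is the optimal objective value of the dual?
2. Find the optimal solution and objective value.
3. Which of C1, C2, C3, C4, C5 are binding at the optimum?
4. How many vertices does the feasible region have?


1. 64
2. p = 4, q = 6, z = 64
3. C3, C5
4. 4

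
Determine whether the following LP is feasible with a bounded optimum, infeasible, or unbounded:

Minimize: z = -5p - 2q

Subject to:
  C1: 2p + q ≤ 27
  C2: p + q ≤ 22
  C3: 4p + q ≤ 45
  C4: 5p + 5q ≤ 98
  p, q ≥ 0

Feasible with a bounded optimal solution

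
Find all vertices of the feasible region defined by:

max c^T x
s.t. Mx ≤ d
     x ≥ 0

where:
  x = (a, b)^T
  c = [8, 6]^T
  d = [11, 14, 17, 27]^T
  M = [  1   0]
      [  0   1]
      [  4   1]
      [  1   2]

(0, 0), (4.25, 0), (1, 13), (0, 13.5)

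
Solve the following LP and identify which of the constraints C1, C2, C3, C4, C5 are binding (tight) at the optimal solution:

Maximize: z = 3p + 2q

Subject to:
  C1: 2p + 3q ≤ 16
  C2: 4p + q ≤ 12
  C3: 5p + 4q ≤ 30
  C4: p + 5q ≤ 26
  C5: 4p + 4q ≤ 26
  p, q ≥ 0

At p = 2, q = 4, compute slack b - a·x for each constraint:
  C1: 16 − 16 = 0  (binding)
  C2: 12 − 12 = 0  (binding)
  C3: 30 − 26 = 4  (slack)
  C4: 26 − 22 = 4  (slack)
  C5: 26 − 24 = 2  (slack)

Optimal: p = 2, q = 4
Binding: C1, C2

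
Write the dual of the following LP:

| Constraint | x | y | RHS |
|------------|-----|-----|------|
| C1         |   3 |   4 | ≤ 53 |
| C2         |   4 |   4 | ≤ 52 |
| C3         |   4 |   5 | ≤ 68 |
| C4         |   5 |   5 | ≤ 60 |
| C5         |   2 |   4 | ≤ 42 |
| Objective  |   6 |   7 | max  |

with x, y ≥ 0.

Primal max cᵀx s.t. Ax ≤ b, x ≥ 0  →  Dual min bᵀy s.t. Aᵀy ≥ c, y ≥ 0.

Minimize: z = 53y1 + 52y2 + 68y3 + 60y4 + 42y5

Subject to:
  3y1 + 4y2 + 4y3 + 5y4 + 2y5 ≥ 6
  4y1 + 4y2 + 5y3 + 5y4 + 4y5 ≥ 7
  y1, y2, y3, y4, y5 ≥ 0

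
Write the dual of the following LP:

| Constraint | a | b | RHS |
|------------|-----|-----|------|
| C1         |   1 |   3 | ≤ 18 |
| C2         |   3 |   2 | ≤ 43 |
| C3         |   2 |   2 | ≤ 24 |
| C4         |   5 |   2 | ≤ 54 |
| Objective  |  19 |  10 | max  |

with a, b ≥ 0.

Primal max cᵀx s.t. Ax ≤ b, x ≥ 0  →  Dual min bᵀy s.t. Aᵀy ≥ c, y ≥ 0.

Minimize: z = 18y1 + 43y2 + 24y3 + 54y4

Subject to:
  y1 + 3y2 + 2y3 + 5y4 ≥ 19
  3y1 + 2y2 + 2y3 + 2y4 ≥ 10
  y1, y2, y3, y4 ≥ 0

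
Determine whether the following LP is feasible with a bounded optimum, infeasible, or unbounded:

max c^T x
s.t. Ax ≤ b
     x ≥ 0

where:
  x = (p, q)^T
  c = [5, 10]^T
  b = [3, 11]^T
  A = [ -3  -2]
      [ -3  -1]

Unbounded (objective can increase without bound)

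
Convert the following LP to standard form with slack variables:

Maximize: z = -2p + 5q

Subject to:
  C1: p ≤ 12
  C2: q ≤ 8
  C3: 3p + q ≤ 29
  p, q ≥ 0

max z = -2p + 5q

s.t.
  p + s1 = 12
  q + s2 = 8
  3p + q + s3 = 29
  p, q, s1, s2, s3 ≥ 0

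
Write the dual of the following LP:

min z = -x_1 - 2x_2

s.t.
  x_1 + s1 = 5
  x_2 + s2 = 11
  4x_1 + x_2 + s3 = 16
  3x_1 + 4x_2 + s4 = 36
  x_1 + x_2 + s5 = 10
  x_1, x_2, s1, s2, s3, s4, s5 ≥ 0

Primal min cᵀx s.t. Ax ≤ b, x ≥ 0  →  Dual max −bᵀy s.t. Aᵀy ≥ −c, y ≥ 0.

Maximize: z = -5y1 - 11y2 - 16y3 - 36y4 - 10y5

Subject to:
  y1 + 4y3 + 3y4 + y5 ≥ 1
  y2 + y3 + 4y4 + y5 ≥ 2
  y1, y2, y3, y4, y5 ≥ 0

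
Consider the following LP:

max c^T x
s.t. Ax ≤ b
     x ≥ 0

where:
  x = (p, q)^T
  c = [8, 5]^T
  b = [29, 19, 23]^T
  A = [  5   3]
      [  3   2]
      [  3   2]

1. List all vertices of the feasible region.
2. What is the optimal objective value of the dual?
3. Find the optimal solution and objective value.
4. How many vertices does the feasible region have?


1. (0, 0), (5.8, 0), (1, 8), (0, 9.5)
2. 48
3. p = 1, q = 8, z = 48
4. 4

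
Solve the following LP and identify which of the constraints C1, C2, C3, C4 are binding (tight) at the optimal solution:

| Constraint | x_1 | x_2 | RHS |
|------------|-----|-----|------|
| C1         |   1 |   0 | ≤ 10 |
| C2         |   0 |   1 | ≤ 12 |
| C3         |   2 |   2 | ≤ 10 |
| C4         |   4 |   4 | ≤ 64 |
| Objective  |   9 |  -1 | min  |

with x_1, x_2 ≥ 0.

At x_1 = 0, x_2 = 5, compute slack b - a·x for each constraint:
  C1: 10 − 0 = 10  (slack)
  C2: 12 − 5 = 7  (slack)
  C3: 10 − 10 = 0  (binding)
  C4: 64 − 20 = 44  (slack)

Optimal: x_1 = 0, x_2 = 5
Binding: C3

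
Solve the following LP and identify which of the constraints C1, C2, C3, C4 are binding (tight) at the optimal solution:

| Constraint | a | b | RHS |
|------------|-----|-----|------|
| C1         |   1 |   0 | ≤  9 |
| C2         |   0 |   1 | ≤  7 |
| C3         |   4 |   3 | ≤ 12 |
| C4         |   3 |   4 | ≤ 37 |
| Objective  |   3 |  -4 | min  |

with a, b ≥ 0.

At a = 0, b = 4, compute slack b - a·x for each constraint:
  C1: 9 − 0 = 9  (slack)
  C2: 7 − 4 = 3  (slack)
  C3: 12 − 12 = 0  (binding)
  C4: 37 − 16 = 21  (slack)

Optimal: a = 0, b = 4
Binding: C3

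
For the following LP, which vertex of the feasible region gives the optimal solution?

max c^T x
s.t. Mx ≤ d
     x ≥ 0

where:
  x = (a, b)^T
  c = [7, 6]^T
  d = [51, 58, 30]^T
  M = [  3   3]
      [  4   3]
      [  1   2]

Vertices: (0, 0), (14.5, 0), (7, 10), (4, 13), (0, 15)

Evaluate the objective at each vertex of the feasible region:
  z(0, 0) = 0
  z(14.5, 0) = 101.5
  z(7, 10) = 109  ←
  z(4, 13) = 106
  z(0, 15) = 90
The maximum is at a = 7, b = 10.

(7, 10)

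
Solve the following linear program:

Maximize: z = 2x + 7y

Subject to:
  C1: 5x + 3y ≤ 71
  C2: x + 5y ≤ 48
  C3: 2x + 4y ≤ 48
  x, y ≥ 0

Evaluate the objective at each vertex of the feasible region:
  z(0, 0) = 0
  z(14.2, 0) = 28.4
  z(10, 7) = 69
  z(8, 8) = 72  ←
  z(0, 9.6) = 67.2
The maximum is at x = 8, y = 8.

x = 8, y = 8, z = 72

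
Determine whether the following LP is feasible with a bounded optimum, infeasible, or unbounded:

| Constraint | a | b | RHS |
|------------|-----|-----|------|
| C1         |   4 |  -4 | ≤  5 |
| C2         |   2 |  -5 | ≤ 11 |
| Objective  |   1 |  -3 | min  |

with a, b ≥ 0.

Unbounded (objective can decrease without bound)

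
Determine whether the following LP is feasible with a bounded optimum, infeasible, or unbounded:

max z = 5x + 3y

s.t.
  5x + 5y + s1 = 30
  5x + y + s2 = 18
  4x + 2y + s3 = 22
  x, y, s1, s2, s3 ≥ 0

Feasible with a bounded optimal solution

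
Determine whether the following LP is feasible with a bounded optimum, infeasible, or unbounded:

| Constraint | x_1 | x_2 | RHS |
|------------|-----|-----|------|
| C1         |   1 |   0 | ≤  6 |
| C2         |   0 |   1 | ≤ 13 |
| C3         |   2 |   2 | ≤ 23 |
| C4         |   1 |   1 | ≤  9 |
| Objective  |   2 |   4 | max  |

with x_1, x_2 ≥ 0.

Feasible with a bounded optimal solution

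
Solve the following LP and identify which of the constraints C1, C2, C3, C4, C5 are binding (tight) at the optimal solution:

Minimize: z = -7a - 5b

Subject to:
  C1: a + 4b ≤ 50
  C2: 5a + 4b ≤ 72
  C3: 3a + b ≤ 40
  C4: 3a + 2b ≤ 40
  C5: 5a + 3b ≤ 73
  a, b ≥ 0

At a = 8, b = 8, compute slack b - a·x for each constraint:
  C1: 50 − 40 = 10  (slack)
  C2: 72 − 72 = 0  (binding)
  C3: 40 − 32 = 8  (slack)
  C4: 40 − 40 = 0  (binding)
  C5: 73 − 64 = 9  (slack)

Optimal: a = 8, b = 8
Binding: C2, C4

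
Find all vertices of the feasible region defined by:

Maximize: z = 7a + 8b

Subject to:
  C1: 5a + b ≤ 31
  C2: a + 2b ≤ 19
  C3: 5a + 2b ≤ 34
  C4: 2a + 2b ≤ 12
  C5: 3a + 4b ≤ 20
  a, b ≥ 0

(0, 0), (6, 0), (4, 2), (0, 5)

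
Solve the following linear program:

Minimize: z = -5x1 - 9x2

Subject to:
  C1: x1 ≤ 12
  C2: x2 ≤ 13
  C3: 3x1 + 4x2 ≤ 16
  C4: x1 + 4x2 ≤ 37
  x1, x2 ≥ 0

Evaluate the objective at each vertex of the feasible region:
  z(0, 0) = 0
  z(5.333, 0) = -26.67
  z(0, 4) = -36  ←
The minimum is at x1 = 0, x2 = 4.

x1 = 0, x2 = 4, z = -36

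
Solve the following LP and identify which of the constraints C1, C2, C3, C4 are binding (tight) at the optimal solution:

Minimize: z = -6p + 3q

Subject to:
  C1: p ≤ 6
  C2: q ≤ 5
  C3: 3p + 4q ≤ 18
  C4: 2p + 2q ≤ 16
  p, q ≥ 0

At p = 6, q = 0, compute slack b - a·x for each constraint:
  C1: 6 − 6 = 0  (binding)
  C2: 5 − 0 = 5  (slack)
  C3: 18 − 18 = 0  (binding)
  C4: 16 − 12 = 4  (slack)

Optimal: p = 6, q = 0
Binding: C1, C3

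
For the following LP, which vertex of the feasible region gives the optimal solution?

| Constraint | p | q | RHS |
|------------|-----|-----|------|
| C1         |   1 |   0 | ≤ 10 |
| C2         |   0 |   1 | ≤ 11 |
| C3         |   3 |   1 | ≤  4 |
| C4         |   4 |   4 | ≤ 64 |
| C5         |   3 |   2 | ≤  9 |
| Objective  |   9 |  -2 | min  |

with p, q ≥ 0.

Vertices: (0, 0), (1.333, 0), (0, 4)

Evaluate the objective at each vertex of the feasible region:
  z(0, 0) = 0
  z(1.333, 0) = 12
  z(0, 4) = -8  ←
The minimum is at p = 0, q = 4.

(0, 4)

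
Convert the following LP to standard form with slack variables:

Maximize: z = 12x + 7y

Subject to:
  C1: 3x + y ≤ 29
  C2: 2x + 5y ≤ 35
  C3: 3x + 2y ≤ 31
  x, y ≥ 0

max z = 12x + 7y

s.t.
  3x + y + s1 = 29
  2x + 5y + s2 = 35
  3x + 2y + s3 = 31
  x, y, s1, s2, s3 ≥ 0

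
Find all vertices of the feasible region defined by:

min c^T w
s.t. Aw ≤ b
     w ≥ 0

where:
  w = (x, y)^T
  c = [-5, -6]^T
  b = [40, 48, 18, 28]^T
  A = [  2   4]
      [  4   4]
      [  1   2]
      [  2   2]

(0, 0), (12, 0), (6, 6), (0, 9)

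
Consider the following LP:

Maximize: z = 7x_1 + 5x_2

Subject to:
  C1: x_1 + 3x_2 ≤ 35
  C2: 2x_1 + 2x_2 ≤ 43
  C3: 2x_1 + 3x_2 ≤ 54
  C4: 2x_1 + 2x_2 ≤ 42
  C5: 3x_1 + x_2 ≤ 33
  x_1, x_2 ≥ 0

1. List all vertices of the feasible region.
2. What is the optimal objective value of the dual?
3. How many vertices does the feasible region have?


1. (0, 0), (11, 0), (8, 9), (0, 11.67)
2. 101
3. 4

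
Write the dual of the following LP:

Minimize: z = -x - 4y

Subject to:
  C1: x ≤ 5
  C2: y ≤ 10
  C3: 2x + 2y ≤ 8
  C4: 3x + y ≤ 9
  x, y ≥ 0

Primal min cᵀx s.t. Ax ≤ b, x ≥ 0  →  Dual max −bᵀy s.t. Aᵀy ≥ −c, y ≥ 0.

Maximize: z = -5y1 - 10y2 - 8y3 - 9y4

Subject to:
  y1 + 2y3 + 3y4 ≥ 1
  y2 + 2y3 + y4 ≥ 4
  y1, y2, y3, y4 ≥ 0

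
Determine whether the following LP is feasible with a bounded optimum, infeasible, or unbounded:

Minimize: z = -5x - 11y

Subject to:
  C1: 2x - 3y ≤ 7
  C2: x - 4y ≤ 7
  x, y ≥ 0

Unbounded (objective can decrease without bound)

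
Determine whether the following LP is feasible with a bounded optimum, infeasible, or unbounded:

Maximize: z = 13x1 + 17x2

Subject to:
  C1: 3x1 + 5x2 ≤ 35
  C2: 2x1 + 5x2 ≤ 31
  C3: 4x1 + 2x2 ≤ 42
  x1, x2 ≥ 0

Feasible with a bounded optimal solution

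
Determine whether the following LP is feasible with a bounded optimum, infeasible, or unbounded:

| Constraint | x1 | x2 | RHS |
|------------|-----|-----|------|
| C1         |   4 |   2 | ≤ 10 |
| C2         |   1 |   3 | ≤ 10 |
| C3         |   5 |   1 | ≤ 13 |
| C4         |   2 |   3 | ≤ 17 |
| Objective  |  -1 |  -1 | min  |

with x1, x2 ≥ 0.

Feasible with a bounded optimal solution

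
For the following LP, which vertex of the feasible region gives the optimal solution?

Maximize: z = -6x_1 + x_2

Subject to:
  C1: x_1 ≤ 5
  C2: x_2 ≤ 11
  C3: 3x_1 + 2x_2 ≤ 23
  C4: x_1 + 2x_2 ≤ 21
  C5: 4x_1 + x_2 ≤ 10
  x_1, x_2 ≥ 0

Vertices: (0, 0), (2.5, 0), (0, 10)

Evaluate the objective at each vertex of the feasible region:
  z(0, 0) = 0
  z(2.5, 0) = -15
  z(0, 10) = 10  ←
The maximum is at x_1 = 0, x_2 = 10.

(0, 10)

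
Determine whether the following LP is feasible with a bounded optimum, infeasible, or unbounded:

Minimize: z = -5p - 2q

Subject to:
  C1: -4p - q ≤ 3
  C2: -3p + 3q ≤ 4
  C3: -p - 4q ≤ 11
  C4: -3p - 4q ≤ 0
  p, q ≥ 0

Unbounded (objective can decrease without bound)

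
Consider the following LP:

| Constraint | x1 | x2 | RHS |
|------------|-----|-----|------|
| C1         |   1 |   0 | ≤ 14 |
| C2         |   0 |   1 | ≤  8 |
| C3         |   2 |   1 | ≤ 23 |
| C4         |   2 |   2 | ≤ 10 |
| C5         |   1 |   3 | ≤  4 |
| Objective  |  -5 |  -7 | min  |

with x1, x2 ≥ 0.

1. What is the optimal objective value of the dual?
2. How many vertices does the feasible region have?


1. -20
2. 3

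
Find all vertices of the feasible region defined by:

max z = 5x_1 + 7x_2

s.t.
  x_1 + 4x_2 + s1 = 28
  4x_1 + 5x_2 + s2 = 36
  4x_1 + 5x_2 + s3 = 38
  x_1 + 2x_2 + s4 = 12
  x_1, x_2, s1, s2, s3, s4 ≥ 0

(0, 0), (9, 0), (4, 4), (0, 6)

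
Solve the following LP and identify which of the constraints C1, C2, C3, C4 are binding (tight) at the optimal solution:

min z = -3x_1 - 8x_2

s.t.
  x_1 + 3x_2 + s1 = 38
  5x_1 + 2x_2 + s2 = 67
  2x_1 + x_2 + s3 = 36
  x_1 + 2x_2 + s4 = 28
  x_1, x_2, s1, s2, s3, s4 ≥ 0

At x_1 = 8, x_2 = 10, compute slack b - a·x for each constraint:
  C1: 38 − 38 = 0  (binding)
  C2: 67 − 60 = 7  (slack)
  C3: 36 − 26 = 10  (slack)
  C4: 28 − 28 = 0  (binding)

Optimal: x_1 = 8, x_2 = 10
Binding: C1, C4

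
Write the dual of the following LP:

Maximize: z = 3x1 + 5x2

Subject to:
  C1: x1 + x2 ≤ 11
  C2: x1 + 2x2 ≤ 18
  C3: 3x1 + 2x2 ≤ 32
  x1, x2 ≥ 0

Primal max cᵀx s.t. Ax ≤ b, x ≥ 0  →  Dual min bᵀy s.t. Aᵀy ≥ c, y ≥ 0.

Minimize: z = 11y1 + 18y2 + 32y3

Subject to:
  y1 + y2 + 3y3 ≥ 3
  y1 + 2y2 + 2y3 ≥ 5
  y1, y2, y3 ≥ 0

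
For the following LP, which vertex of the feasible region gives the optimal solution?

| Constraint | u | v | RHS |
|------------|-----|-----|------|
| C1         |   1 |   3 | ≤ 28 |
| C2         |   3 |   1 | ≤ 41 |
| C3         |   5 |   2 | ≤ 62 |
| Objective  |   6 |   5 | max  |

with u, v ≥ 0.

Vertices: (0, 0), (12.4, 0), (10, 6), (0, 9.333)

Evaluate the objective at each vertex of the feasible region:
  z(0, 0) = 0
  z(12.4, 0) = 74.4
  z(10, 6) = 90  ←
  z(0, 9.333) = 46.67
The maximum is at u = 10, v = 6.

(10, 6)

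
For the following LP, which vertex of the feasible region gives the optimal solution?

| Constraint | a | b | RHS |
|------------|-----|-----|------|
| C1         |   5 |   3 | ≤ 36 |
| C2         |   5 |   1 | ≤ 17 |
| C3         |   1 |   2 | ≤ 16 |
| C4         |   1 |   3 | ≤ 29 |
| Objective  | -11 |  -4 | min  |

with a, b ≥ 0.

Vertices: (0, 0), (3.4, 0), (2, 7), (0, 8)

Evaluate the objective at each vertex of the feasible region:
  z(0, 0) = 0
  z(3.4, 0) = -37.4
  z(2, 7) = -50  ←
  z(0, 8) = -32
The minimum is at a = 2, b = 7.

(2, 7)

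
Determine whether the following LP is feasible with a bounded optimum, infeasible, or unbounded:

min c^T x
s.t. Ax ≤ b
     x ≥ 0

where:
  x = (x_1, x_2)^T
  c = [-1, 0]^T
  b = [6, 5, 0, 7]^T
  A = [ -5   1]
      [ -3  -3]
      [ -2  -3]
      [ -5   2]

Unbounded (objective can decrease without bound)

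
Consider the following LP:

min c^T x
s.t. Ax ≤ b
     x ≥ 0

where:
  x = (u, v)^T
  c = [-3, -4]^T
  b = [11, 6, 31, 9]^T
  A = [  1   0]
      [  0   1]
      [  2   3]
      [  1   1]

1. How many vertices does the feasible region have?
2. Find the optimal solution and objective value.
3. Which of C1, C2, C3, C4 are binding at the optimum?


1. 4
2. u = 3, v = 6, z = -33
3. C2, C4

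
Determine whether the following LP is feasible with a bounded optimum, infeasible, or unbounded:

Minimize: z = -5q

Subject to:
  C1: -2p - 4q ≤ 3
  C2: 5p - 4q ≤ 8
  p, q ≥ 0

Unbounded (objective can decrease without bound)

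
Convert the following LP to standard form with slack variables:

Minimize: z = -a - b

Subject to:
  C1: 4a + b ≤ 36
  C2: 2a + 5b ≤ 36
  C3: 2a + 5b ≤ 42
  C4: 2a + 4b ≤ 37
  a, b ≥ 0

min z = -a - b

s.t.
  4a + b + s1 = 36
  2a + 5b + s2 = 36
  2a + 5b + s3 = 42
  2a + 4b + s4 = 37
  a, b, s1, s2, s3, s4 ≥ 0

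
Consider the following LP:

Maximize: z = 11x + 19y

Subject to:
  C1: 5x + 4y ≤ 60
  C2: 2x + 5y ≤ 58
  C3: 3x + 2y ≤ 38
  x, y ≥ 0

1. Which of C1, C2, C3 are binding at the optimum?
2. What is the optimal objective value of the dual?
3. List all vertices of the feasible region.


1. C1, C2
2. 234
3. (0, 0), (12, 0), (4, 10), (0, 11.6)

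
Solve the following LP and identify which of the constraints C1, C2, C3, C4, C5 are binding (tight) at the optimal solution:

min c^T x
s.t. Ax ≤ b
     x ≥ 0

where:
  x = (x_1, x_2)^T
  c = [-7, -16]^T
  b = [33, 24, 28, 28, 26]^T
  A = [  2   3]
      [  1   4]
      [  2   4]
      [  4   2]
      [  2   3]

At x_1 = 4, x_2 = 5, compute slack b - a·x for each constraint:
  C1: 33 − 23 = 10  (slack)
  C2: 24 − 24 = 0  (binding)
  C3: 28 − 28 = 0  (binding)
  C4: 28 − 26 = 2  (slack)
  C5: 26 − 23 = 3  (slack)

Optimal: x_1 = 4, x_2 = 5
Binding: C2, C3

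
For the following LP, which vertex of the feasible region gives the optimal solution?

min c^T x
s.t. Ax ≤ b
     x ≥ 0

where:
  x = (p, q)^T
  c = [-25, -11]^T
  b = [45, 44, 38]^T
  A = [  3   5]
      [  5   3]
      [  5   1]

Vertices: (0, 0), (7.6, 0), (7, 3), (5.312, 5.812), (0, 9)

Evaluate the objective at each vertex of the feasible region:
  z(0, 0) = 0
  z(7.6, 0) = -190
  z(7, 3) = -208  ←
  z(5.312, 5.812) = -196.8
  z(0, 9) = -99
The minimum is at p = 7, q = 3.

(7, 3)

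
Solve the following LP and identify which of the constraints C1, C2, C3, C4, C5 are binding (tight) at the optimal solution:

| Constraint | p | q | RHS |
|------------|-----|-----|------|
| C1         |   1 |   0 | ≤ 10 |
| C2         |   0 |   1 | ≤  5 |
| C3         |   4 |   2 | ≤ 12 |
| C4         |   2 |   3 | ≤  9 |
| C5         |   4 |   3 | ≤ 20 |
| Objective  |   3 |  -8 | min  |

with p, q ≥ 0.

At p = 0, q = 3, compute slack b - a·x for each constraint:
  C1: 10 − 0 = 10  (slack)
  C2: 5 − 3 = 2  (slack)
  C3: 12 − 6 = 6  (slack)
  C4: 9 − 9 = 0  (binding)
  C5: 20 − 9 = 11  (slack)

Optimal: p = 0, q = 3
Binding: C4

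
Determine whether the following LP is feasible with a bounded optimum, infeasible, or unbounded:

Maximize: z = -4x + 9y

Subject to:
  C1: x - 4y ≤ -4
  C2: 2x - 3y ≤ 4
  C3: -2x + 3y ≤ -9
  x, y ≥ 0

Infeasible (no feasible solution exists)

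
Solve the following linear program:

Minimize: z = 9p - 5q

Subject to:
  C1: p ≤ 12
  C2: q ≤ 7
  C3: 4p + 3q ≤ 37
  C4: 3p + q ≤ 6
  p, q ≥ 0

Evaluate the objective at each vertex of the feasible region:
  z(0, 0) = 0
  z(2, 0) = 18
  z(0, 6) = -30  ←
The minimum is at p = 0, q = 6.

p = 0, q = 6, z = -30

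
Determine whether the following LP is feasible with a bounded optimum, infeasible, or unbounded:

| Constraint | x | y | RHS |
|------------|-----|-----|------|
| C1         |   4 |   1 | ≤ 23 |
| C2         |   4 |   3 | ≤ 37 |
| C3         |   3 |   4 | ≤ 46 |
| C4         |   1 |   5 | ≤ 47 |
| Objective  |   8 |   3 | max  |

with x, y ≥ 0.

Feasible with a bounded optimal solution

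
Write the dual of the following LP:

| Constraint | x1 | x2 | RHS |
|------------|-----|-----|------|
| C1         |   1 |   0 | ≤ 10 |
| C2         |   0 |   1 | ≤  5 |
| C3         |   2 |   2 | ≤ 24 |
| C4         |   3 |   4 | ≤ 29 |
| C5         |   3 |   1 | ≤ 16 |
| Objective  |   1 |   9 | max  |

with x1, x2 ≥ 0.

Primal max cᵀx s.t. Ax ≤ b, x ≥ 0  →  Dual min bᵀy s.t. Aᵀy ≥ c, y ≥ 0.

Minimize: z = 10y1 + 5y2 + 24y3 + 29y4 + 16y5

Subject to:
  y1 + 2y3 + 3y4 + 3y5 ≥ 1
  y2 + 2y3 + 4y4 + y5 ≥ 9
  y1, y2, y3, y4, y5 ≥ 0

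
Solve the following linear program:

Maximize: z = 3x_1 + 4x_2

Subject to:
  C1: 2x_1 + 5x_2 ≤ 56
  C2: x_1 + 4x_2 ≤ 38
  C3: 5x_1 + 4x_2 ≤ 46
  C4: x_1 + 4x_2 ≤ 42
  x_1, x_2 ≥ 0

Evaluate the objective at each vertex of the feasible region:
  z(0, 0) = 0
  z(9.2, 0) = 27.6
  z(2, 9) = 42  ←
  z(0, 9.5) = 38
The maximum is at x_1 = 2, x_2 = 9.

x_1 = 2, x_2 = 9, z = 42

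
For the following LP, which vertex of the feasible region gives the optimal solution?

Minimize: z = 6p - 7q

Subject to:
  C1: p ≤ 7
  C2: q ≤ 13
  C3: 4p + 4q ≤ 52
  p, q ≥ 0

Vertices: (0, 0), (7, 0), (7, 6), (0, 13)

Evaluate the objective at each vertex of the feasible region:
  z(0, 0) = 0
  z(7, 0) = 42
  z(7, 6) = 0
  z(0, 13) = -91  ←
The minimum is at p = 0, q = 13.

(0, 13)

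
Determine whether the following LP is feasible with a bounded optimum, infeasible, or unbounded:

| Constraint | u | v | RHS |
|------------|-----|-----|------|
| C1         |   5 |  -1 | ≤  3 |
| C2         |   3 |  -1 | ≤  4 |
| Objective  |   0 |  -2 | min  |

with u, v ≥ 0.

Unbounded (objective can decrease without bound)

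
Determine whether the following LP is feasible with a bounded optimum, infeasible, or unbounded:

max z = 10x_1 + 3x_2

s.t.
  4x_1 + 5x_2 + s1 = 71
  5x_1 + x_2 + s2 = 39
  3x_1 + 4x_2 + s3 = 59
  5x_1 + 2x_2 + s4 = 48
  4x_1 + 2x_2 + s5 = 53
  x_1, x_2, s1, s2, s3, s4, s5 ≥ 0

Feasible with a bounded optimal solution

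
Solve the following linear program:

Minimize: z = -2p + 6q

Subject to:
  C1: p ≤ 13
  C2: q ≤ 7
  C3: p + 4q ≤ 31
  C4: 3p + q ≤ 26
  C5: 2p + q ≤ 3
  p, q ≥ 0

Evaluate the objective at each vertex of the feasible region:
  z(0, 0) = 0
  z(1.5, 0) = -3  ←
  z(0, 3) = 18
The minimum is at p = 1.5, q = 0.

p = 1.5, q = 0, z = -3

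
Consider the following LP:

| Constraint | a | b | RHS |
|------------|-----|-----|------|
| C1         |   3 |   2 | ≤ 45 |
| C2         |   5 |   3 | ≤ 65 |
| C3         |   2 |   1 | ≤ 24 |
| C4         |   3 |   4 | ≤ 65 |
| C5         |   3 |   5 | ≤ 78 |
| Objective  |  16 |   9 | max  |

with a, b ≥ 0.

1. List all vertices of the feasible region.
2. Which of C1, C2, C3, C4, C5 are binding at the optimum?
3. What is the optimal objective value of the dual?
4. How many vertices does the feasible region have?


1. (0, 0), (12, 0), (7, 10), (5.909, 11.82), (4.333, 13), (0, 15.6)
2. C2, C3
3. 202
4. 6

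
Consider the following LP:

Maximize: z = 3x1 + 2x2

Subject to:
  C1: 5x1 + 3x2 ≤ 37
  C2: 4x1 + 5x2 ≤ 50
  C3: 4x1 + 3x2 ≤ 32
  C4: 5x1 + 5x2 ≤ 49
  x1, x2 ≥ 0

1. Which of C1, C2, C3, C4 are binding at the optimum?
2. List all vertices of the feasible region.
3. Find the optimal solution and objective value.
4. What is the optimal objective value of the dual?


1. C1, C3
2. (0, 0), (7.4, 0), (5, 4), (2.6, 7.2), (0, 9.8)
3. x1 = 5, x2 = 4, z = 23
4. 23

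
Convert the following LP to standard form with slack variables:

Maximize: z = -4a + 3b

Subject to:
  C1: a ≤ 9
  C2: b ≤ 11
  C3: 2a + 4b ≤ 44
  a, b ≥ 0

max z = -4a + 3b

s.t.
  a + s1 = 9
  b + s2 = 11
  2a + 4b + s3 = 44
  a, b, s1, s2, s3 ≥ 0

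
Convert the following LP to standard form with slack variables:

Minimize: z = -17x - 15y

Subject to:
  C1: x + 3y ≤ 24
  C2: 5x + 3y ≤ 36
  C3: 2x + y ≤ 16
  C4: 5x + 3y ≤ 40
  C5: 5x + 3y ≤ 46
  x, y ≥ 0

min z = -17x - 15y

s.t.
  x + 3y + s1 = 24
  5x + 3y + s2 = 36
  2x + y + s3 = 16
  5x + 3y + s4 = 40
  5x + 3y + s5 = 46
  x, y, s1, s2, s3, s4, s5 ≥ 0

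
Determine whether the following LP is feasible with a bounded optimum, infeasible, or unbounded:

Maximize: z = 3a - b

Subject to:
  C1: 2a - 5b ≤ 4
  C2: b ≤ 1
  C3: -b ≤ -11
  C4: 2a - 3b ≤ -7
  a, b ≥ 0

Infeasible (no feasible solution exists)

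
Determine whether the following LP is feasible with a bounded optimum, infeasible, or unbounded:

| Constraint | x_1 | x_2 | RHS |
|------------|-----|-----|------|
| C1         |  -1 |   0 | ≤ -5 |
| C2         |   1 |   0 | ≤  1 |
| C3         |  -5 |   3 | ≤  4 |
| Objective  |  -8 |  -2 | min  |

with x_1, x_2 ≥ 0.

Infeasible (no feasible solution exists)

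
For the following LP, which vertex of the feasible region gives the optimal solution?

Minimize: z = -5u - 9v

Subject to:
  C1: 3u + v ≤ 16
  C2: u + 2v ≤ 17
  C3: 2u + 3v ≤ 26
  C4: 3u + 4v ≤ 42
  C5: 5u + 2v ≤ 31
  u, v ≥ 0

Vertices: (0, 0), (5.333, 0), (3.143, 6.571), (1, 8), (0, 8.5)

Evaluate the objective at each vertex of the feasible region:
  z(0, 0) = 0
  z(5.333, 0) = -26.67
  z(3.143, 6.571) = -74.86
  z(1, 8) = -77  ←
  z(0, 8.5) = -76.5
The minimum is at u = 1, v = 8.

(1, 8)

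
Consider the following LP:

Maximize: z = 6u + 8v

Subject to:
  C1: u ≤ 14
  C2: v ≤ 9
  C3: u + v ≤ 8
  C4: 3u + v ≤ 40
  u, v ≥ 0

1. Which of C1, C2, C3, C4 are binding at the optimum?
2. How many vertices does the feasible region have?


1. C3
2. 3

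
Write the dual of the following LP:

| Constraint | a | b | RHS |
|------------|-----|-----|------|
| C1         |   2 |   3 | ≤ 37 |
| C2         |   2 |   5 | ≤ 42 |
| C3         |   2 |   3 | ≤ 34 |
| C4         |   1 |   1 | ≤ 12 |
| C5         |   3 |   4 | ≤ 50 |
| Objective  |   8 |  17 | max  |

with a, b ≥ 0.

Primal max cᵀx s.t. Ax ≤ b, x ≥ 0  →  Dual min bᵀy s.t. Aᵀy ≥ c, y ≥ 0.

Minimize: z = 37y1 + 42y2 + 34y3 + 12y4 + 50y5

Subject to:
  2y1 + 2y2 + 2y3 + y4 + 3y5 ≥ 8
  3y1 + 5y2 + 3y3 + y4 + 4y5 ≥ 17
  y1, y2, y3, y4, y5 ≥ 0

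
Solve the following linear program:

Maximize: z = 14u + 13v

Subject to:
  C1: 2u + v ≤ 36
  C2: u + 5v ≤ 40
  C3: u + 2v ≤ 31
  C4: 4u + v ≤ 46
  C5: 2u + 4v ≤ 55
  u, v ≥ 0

Evaluate the objective at each vertex of the feasible region:
  z(0, 0) = 0
  z(11.5, 0) = 161
  z(10, 6) = 218  ←
  z(0, 8) = 104
The maximum is at u = 10, v = 6.

u = 10, v = 6, z = 218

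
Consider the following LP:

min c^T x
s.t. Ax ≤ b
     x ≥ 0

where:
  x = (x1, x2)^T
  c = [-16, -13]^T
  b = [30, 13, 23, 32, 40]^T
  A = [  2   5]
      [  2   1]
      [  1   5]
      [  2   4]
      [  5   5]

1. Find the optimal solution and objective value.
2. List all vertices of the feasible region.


1. x1 = 5, x2 = 3, z = -119
2. (0, 0), (6.5, 0), (5, 3), (4.25, 3.75), (0, 4.6)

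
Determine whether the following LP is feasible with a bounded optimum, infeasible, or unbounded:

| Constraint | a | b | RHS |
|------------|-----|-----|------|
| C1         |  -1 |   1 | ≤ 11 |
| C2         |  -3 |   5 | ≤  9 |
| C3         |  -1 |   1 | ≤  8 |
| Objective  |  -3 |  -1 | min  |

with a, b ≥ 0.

Unbounded (objective can decrease without bound)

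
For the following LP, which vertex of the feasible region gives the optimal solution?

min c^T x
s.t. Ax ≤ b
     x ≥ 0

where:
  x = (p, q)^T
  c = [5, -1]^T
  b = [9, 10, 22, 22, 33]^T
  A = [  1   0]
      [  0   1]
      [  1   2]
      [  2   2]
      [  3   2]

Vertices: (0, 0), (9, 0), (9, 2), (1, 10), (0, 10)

Evaluate the objective at each vertex of the feasible region:
  z(0, 0) = 0
  z(9, 0) = 45
  z(9, 2) = 43
  z(1, 10) = -5
  z(0, 10) = -10  ←
The minimum is at p = 0, q = 10.

(0, 10)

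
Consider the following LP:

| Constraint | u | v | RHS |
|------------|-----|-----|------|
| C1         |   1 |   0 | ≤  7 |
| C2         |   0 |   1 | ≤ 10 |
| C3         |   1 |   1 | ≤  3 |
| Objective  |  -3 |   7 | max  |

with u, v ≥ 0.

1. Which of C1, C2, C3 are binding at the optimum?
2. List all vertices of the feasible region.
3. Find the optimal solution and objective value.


1. C3
2. (0, 0), (3, 0), (0, 3)
3. u = 0, v = 3, z = 21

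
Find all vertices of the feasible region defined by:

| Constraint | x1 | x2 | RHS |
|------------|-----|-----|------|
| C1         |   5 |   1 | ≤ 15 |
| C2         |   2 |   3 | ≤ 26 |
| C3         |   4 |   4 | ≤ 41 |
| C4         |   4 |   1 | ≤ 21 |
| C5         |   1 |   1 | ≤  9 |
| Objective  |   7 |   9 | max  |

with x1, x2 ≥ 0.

(0, 0), (3, 0), (1.5, 7.5), (1, 8), (0, 8.667)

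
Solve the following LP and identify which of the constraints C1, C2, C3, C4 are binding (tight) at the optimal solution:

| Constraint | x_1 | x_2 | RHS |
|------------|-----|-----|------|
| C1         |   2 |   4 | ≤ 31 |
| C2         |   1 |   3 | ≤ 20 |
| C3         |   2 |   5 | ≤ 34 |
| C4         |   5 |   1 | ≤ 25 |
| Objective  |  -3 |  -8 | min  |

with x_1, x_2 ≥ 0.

At x_1 = 2, x_2 = 6, compute slack b - a·x for each constraint:
  C1: 31 − 28 = 3  (slack)
  C2: 20 − 20 = 0  (binding)
  C3: 34 − 34 = 0  (binding)
  C4: 25 − 16 = 9  (slack)

Optimal: x_1 = 2, x_2 = 6
Binding: C2, C3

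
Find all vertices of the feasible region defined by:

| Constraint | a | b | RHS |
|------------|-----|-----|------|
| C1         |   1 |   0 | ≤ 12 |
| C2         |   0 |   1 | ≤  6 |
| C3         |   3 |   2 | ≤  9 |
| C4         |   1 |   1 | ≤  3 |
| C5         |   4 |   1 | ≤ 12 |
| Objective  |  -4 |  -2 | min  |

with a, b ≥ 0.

(0, 0), (3, 0), (0, 3)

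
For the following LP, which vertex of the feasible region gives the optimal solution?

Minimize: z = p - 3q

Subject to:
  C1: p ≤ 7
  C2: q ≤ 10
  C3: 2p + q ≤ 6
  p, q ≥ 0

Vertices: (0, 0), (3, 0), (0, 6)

Evaluate the objective at each vertex of the feasible region:
  z(0, 0) = 0
  z(3, 0) = 3
  z(0, 6) = -18  ←
The minimum is at p = 0, q = 6.

(0, 6)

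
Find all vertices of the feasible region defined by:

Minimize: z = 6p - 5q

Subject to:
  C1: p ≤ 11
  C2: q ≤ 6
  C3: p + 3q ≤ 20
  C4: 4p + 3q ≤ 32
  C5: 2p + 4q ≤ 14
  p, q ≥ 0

(0, 0), (7, 0), (0, 3.5)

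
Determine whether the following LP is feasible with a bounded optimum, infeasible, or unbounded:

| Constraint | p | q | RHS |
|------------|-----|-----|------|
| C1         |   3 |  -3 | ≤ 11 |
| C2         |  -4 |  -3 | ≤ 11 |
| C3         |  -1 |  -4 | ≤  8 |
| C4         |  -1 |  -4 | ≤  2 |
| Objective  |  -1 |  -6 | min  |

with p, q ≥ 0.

Unbounded (objective can decrease without bound)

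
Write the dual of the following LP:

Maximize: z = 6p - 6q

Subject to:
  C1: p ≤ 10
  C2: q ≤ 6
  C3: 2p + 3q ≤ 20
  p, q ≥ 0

Primal max cᵀx s.t. Ax ≤ b, x ≥ 0  →  Dual min bᵀy s.t. Aᵀy ≥ c, y ≥ 0.

Minimize: z = 10y1 + 6y2 + 20y3

Subject to:
  y1 + 2y3 ≥ 6
  y2 + 3y3 ≥ -6
  y1, y2, y3 ≥ 0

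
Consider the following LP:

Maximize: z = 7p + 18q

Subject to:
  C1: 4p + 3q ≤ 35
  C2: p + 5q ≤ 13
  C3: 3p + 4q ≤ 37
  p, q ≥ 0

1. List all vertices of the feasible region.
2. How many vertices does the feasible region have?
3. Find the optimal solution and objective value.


1. (0, 0), (8.75, 0), (8, 1), (0, 2.6)
2. 4
3. p = 8, q = 1, z = 74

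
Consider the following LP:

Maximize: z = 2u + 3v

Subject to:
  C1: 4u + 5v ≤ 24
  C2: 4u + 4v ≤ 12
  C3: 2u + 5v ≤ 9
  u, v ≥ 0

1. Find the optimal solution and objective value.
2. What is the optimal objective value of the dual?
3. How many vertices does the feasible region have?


1. u = 2, v = 1, z = 7
2. 7
3. 4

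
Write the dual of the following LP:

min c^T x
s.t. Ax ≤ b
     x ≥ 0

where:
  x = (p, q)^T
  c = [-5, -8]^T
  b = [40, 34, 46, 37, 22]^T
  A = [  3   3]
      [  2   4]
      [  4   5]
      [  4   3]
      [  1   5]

Primal min cᵀx s.t. Ax ≤ b, x ≥ 0  →  Dual max −bᵀy s.t. Aᵀy ≥ −c, y ≥ 0.

Maximize: z = -40y1 - 34y2 - 46y3 - 37y4 - 22y5

Subject to:
  3y1 + 2y2 + 4y3 + 4y4 + y5 ≥ 5
  3y1 + 4y2 + 5y3 + 3y4 + 5y5 ≥ 8
  y1, y2, y3, y4, y5 ≥ 0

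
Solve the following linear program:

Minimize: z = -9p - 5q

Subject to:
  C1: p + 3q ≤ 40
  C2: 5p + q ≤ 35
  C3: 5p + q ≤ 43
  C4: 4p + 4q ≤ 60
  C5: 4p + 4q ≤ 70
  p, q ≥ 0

Evaluate the objective at each vertex of the feasible region:
  z(0, 0) = 0
  z(7, 0) = -63
  z(5, 10) = -95  ←
  z(2.5, 12.5) = -85
  z(0, 13.33) = -66.67
The minimum is at p = 5, q = 10.

p = 5, q = 10, z = -95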